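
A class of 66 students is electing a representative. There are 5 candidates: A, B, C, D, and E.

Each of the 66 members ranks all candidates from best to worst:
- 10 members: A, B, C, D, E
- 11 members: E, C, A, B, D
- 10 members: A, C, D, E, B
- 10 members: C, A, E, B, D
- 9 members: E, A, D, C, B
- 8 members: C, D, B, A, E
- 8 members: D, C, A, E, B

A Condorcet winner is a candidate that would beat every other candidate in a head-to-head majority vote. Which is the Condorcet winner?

C vs A: 37–29
C vs B: 56–10
C vs D: 49–17
C vs E: 46–20
C beats every other candidate.

C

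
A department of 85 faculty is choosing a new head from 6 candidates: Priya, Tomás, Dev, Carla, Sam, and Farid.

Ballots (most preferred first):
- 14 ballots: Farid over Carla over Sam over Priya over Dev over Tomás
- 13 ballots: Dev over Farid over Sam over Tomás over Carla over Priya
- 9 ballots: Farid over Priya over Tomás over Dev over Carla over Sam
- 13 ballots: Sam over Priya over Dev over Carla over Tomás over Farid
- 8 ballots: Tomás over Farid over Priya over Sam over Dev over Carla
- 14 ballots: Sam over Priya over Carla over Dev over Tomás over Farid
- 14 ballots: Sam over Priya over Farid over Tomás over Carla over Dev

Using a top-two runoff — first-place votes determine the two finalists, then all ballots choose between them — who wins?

Round 1 first-place votes: Priya 0, Tomás 8, Dev 13, Carla 0, Sam 41, Farid 23. Sam and Farid advance.
Runoff: Sam is ranked above Farid on 41 ballots, Farid above Sam on 44.

Farid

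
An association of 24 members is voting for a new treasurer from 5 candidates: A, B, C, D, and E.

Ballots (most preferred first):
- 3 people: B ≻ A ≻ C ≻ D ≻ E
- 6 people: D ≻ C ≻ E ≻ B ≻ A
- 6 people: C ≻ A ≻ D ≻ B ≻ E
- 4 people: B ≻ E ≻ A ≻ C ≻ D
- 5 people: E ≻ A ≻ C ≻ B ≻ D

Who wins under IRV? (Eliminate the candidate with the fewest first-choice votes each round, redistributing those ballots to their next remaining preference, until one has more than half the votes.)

Round 1: A 0, B 7, C 6, D 6, E 5. A eliminated.
Round 2: B 7, C 6, D 6, E 5. E eliminated.
Round 3: B 7, C 11, D 6. D eliminated.
Round 4: B 7, C 17. C has a majority (≥13).

C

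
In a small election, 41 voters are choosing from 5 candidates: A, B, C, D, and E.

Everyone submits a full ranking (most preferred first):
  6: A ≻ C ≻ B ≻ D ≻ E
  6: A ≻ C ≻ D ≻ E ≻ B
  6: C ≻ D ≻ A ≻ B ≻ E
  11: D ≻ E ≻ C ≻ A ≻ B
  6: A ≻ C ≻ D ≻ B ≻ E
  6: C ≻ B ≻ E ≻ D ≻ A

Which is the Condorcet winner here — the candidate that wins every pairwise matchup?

C

C vs A: 23–18
C vs B: 41–0
C vs D: 30–11
C vs E: 30–11
C beats every other candidate.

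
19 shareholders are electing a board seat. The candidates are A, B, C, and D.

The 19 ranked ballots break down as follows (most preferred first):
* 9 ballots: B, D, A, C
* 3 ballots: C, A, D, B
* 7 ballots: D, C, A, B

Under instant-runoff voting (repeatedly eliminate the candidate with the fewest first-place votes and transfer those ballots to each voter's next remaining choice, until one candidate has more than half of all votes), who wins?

D

Round 1: A 0, B 9, C 3, D 7. A eliminated.
Round 2: B 9, C 3, D 7. C eliminated.
Round 3: B 9, D 10. D has a majority (≥10).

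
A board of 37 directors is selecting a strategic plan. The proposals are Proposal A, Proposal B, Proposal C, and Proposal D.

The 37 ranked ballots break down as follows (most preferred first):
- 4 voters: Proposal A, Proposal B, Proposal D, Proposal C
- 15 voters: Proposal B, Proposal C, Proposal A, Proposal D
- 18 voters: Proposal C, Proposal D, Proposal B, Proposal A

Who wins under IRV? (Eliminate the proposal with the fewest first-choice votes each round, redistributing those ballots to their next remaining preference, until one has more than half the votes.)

Round 1: Proposal A 4, Proposal B 15, Proposal C 18, Proposal D 0. Proposal D eliminated.
Round 2: Proposal A 4, Proposal B 15, Proposal C 18. Proposal A eliminated.
Round 3: Proposal B 19, Proposal C 18. Proposal B has a majority (≥19).

Proposal B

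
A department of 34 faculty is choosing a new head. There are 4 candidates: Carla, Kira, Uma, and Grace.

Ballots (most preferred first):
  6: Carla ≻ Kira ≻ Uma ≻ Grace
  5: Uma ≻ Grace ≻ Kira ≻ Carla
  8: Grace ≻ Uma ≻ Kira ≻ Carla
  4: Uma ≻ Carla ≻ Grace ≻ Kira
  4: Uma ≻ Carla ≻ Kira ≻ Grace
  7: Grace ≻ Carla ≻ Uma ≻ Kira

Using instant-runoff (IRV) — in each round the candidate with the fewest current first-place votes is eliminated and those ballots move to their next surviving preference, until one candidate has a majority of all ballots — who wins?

Uma

Round 1: Carla 6, Kira 0, Uma 13, Grace 15. Kira eliminated.
Round 2: Carla 6, Uma 13, Grace 15. Carla eliminated.
Round 3: Uma 19, Grace 15. Uma has a majority (≥18).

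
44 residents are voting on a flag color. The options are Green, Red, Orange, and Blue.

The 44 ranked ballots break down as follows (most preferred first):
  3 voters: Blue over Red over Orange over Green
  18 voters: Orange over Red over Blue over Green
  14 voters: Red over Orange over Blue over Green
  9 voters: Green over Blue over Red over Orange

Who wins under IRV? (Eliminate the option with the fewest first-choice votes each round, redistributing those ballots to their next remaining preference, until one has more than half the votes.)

Round 1: Green 9, Red 14, Orange 18, Blue 3. Blue eliminated.
Round 2: Green 9, Red 17, Orange 18. Green eliminated.
Round 3: Red 26, Orange 18. Red has a majority (≥23).

Red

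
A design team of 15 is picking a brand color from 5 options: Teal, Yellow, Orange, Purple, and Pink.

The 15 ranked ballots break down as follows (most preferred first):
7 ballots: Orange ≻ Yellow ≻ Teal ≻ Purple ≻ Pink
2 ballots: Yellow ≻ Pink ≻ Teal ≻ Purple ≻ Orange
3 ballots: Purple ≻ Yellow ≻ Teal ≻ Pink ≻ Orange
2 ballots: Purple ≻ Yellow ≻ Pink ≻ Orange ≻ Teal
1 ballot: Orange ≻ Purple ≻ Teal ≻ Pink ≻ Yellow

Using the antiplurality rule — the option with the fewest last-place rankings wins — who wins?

Purple

Last-place votes: Teal 2, Yellow 1, Orange 5, Purple 0, Pink 7.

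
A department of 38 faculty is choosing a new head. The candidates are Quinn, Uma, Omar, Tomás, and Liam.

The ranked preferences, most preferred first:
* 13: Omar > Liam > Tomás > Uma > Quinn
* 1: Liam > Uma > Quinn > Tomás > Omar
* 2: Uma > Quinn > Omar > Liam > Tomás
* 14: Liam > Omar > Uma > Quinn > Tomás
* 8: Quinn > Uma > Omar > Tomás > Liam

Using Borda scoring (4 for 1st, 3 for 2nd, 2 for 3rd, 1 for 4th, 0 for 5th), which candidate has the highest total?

Quinn: 13×0 + 1×2 + 2×3 + 14×1 + 8×4 = 54
Uma: 13×1 + 1×3 + 2×4 + 14×2 + 8×3 = 76
Omar: 13×4 + 1×0 + 2×2 + 14×3 + 8×2 = 114
Tomás: 13×2 + 1×1 + 2×0 + 14×0 + 8×1 = 35
Liam: 13×3 + 1×4 + 2×1 + 14×4 + 8×0 = 101

Omar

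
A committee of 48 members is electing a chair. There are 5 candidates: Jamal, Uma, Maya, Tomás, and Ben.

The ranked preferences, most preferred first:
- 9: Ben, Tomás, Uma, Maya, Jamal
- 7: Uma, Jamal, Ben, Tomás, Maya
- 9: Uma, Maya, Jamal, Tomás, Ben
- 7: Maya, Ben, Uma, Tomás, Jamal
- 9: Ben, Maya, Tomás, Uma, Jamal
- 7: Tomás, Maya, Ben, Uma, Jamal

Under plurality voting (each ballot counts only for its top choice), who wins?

Ben

First-place votes: Jamal 0, Uma 16, Maya 7, Tomás 7, Ben 18.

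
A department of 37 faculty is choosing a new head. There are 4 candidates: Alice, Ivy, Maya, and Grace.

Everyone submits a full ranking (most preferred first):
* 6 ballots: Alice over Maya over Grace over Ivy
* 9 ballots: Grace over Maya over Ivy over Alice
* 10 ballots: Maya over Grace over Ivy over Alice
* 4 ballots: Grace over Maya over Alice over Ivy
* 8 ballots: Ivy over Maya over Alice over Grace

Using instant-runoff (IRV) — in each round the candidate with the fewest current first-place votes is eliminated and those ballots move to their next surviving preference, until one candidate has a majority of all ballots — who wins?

Round 1: Alice 6, Ivy 8, Maya 10, Grace 13. Alice eliminated.
Round 2: Ivy 8, Maya 16, Grace 13. Ivy eliminated.
Round 3: Maya 24, Grace 13. Maya has a majority (≥19).

Maya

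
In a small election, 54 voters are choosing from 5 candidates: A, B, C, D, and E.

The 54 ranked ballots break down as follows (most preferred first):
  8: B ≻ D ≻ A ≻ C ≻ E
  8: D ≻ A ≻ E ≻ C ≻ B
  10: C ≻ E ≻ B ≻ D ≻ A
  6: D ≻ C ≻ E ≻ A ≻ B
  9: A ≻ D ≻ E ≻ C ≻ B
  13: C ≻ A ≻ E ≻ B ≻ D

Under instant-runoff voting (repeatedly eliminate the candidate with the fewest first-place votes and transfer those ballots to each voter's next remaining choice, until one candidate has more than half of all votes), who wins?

D

Round 1: A 9, B 8, C 23, D 14, E 0. E eliminated.
Round 2: A 9, B 8, C 23, D 14. B eliminated.
Round 3: A 9, C 23, D 22. A eliminated.
Round 4: C 23, D 31. D has a majority (≥28).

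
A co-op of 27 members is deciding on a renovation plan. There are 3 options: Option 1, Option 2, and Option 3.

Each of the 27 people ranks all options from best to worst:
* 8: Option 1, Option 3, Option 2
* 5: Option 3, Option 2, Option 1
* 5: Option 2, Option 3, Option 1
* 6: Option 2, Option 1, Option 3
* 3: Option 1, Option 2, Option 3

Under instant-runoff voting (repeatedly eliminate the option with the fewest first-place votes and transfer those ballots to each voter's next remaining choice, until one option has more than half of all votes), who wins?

Round 1: Option 1 11, Option 2 11, Option 3 5. Option 3 eliminated.
Round 2: Option 1 11, Option 2 16. Option 2 has a majority (≥14).

Option 2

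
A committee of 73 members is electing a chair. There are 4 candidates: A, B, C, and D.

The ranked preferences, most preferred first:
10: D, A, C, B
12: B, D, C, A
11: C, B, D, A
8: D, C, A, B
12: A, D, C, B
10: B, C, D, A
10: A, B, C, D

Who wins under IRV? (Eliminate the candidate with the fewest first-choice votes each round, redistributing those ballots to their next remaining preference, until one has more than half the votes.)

A

Round 1: A 22, B 22, C 11, D 18. C eliminated.
Round 2: A 22, B 33, D 18. D eliminated.
Round 3: A 40, B 33. A has a majority (≥37).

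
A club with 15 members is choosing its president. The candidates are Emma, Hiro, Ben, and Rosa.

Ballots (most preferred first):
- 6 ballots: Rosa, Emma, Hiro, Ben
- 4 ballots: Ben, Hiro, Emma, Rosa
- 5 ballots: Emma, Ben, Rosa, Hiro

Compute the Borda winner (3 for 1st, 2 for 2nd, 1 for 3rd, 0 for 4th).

Emma

Emma: 6×2 + 4×1 + 5×3 = 31
Hiro: 6×1 + 4×2 + 5×0 = 14
Ben: 6×0 + 4×3 + 5×2 = 22
Rosa: 6×3 + 4×0 + 5×1 = 23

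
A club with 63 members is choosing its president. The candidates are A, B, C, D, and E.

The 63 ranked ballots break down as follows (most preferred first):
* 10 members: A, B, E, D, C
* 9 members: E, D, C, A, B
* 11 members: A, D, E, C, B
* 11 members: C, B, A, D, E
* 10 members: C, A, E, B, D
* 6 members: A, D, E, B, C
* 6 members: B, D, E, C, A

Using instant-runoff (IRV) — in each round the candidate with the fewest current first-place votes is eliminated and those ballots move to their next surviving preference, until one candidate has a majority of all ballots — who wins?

C

Round 1: A 27, B 6, C 21, D 0, E 9. D eliminated.
Round 2: A 27, B 6, C 21, E 9. B eliminated.
Round 3: A 27, C 21, E 15. E eliminated.
Round 4: A 27, C 36. C has a majority (≥32).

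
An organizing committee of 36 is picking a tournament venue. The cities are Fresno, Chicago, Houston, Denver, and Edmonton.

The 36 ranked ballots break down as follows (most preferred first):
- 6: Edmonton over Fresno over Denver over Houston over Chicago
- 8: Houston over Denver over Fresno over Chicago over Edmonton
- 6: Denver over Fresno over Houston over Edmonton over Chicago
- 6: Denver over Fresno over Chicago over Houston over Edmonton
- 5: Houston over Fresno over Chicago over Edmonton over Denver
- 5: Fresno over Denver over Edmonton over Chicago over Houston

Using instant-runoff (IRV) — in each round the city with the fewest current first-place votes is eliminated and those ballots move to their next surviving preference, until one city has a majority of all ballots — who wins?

Round 1: Fresno 5, Chicago 0, Houston 13, Denver 12, Edmonton 6. Chicago eliminated.
Round 2: Fresno 5, Houston 13, Denver 12, Edmonton 6. Fresno eliminated.
Round 3: Houston 13, Denver 17, Edmonton 6. Edmonton eliminated.
Round 4: Houston 13, Denver 23. Denver has a majority (≥19).

Denver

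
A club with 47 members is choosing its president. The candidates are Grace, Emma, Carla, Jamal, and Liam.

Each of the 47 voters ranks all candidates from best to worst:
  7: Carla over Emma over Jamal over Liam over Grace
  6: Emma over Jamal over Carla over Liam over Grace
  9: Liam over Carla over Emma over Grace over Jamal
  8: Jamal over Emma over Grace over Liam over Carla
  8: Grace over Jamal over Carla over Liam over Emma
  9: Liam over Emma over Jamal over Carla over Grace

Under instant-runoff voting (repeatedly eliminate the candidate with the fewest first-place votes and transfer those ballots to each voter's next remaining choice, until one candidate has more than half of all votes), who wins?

Round 1: Grace 8, Emma 6, Carla 7, Jamal 8, Liam 18. Emma eliminated.
Round 2: Grace 8, Carla 7, Jamal 14, Liam 18. Carla eliminated.
Round 3: Grace 8, Jamal 21, Liam 18. Grace eliminated.
Round 4: Jamal 29, Liam 18. Jamal has a majority (≥24).

Jamal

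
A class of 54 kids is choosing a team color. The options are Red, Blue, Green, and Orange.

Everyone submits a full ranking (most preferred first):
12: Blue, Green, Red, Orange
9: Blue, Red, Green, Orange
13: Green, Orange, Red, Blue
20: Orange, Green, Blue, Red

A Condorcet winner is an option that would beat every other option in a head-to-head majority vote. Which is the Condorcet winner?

Green vs Red: 45–9
Green vs Blue: 33–21
Green vs Orange: 34–20
Green beats every other option.

Green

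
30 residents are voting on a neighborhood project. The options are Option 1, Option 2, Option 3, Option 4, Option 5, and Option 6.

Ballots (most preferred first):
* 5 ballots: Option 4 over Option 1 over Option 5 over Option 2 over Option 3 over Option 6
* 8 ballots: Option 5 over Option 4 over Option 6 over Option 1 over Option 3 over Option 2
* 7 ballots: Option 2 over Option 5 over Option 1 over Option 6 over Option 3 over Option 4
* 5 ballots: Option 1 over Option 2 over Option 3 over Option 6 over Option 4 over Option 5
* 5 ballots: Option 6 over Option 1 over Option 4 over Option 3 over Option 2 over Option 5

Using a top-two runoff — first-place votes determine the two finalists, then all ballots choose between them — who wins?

Option 2

Round 1 first-place votes: Option 1 5, Option 2 7, Option 3 0, Option 4 5, Option 5 8, Option 6 5. Option 5 and Option 2 advance.
Runoff: Option 5 is ranked above Option 2 on 13 ballots, Option 2 above Option 5 on 17.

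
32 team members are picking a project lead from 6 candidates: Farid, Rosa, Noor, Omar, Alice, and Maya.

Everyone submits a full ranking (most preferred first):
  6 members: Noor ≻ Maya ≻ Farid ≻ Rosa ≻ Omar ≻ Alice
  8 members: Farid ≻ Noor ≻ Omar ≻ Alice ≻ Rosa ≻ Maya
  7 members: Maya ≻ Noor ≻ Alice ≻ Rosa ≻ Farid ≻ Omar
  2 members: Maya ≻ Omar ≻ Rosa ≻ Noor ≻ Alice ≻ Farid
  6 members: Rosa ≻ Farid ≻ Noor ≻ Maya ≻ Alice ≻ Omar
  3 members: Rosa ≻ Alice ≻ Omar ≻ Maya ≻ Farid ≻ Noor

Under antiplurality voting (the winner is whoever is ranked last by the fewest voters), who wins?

Rosa

Last-place votes: Farid 2, Rosa 0, Noor 3, Omar 13, Alice 6, Maya 8.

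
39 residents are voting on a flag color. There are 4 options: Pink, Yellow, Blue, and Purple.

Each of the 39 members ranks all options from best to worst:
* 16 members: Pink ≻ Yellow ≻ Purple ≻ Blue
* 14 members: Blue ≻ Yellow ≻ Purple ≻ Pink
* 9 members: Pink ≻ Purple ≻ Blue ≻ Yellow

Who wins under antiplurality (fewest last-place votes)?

Purple

Last-place votes: Pink 14, Yellow 9, Blue 16, Purple 0.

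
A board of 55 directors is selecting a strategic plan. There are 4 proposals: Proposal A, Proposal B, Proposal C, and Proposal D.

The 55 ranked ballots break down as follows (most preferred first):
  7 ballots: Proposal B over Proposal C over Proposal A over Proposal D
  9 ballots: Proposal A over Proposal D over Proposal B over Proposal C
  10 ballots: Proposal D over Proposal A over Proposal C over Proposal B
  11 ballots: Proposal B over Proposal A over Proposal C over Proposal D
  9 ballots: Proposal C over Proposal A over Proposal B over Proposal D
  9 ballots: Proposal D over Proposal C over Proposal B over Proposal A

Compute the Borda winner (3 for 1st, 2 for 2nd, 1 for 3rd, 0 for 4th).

Proposal A

Proposal A: 7×1 + 9×3 + 10×2 + 11×2 + 9×2 + 9×0 = 94
Proposal B: 7×3 + 9×1 + 10×0 + 11×3 + 9×1 + 9×1 = 81
Proposal C: 7×2 + 9×0 + 10×1 + 11×1 + 9×3 + 9×2 = 80
Proposal D: 7×0 + 9×2 + 10×3 + 11×0 + 9×0 + 9×3 = 75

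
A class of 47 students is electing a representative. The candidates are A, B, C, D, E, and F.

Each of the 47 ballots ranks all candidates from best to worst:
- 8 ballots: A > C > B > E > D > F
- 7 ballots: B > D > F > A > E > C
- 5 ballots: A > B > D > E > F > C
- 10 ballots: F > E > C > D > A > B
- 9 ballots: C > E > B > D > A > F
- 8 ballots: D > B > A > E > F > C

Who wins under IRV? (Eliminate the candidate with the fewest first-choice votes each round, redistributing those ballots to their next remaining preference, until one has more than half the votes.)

Round 1: A 13, B 7, C 9, D 8, E 0, F 10. E eliminated.
Round 2: A 13, B 7, C 9, D 8, F 10. B eliminated.
Round 3: A 13, C 9, D 15, F 10. C eliminated.
Round 4: A 13, D 24, F 10. D has a majority (≥24).

D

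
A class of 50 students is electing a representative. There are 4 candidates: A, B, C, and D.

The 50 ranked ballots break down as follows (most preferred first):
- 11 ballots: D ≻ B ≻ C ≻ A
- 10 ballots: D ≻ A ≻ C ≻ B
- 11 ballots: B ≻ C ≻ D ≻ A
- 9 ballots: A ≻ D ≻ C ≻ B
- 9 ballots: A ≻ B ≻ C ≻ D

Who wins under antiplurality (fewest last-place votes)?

Last-place votes: A 22, B 19, C 0, D 9.

C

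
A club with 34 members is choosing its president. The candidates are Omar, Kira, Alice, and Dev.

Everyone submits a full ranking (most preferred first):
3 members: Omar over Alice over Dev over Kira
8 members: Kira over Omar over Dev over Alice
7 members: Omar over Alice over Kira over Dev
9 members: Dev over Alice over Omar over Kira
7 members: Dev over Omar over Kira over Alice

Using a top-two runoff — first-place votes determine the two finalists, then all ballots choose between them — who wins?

Round 1 first-place votes: Omar 10, Kira 8, Alice 0, Dev 16. Dev and Omar advance.
Runoff: Dev is ranked above Omar on 16 ballots, Omar above Dev on 18.

Omar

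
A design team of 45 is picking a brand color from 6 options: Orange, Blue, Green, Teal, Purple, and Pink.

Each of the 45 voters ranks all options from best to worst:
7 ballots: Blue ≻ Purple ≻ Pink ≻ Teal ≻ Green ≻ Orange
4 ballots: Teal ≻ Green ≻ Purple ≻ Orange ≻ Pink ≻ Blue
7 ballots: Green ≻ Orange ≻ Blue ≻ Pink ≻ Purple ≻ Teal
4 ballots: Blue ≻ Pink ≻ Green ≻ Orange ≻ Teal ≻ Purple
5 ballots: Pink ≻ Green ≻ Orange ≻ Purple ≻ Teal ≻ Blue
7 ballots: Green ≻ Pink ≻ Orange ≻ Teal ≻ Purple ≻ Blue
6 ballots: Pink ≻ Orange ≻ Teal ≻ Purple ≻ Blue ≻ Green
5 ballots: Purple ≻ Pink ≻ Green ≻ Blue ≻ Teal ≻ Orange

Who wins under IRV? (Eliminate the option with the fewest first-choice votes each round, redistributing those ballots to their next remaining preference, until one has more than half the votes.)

Pink

Round 1: Orange 0, Blue 11, Green 14, Teal 4, Purple 5, Pink 11. Orange eliminated.
Round 2: Blue 11, Green 14, Teal 4, Purple 5, Pink 11. Teal eliminated.
Round 3: Blue 11, Green 18, Purple 5, Pink 11. Purple eliminated.
Round 4: Blue 11, Green 18, Pink 16. Blue eliminated.
Round 5: Green 18, Pink 27. Pink has a majority (≥23).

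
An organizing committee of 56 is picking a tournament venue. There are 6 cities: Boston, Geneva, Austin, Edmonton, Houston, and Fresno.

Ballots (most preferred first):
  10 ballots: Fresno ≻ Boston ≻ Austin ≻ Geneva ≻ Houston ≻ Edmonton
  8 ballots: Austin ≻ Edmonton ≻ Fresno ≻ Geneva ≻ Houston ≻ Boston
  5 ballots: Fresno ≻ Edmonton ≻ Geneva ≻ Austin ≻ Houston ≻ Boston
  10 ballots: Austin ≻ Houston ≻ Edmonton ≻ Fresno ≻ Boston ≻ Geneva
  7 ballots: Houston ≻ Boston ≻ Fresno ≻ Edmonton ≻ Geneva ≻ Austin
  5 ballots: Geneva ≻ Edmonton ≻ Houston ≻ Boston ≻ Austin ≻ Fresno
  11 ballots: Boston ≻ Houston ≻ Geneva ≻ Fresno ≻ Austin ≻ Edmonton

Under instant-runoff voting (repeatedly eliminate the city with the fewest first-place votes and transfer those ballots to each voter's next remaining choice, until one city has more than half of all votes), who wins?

Austin

Round 1: Boston 11, Geneva 5, Austin 18, Edmonton 0, Houston 7, Fresno 15. Edmonton eliminated.
Round 2: Boston 11, Geneva 5, Austin 18, Houston 7, Fresno 15. Geneva eliminated.
Round 3: Boston 11, Austin 18, Houston 12, Fresno 15. Boston eliminated.
Round 4: Austin 18, Houston 23, Fresno 15. Fresno eliminated.
Round 5: Austin 33, Houston 23. Austin has a majority (≥29).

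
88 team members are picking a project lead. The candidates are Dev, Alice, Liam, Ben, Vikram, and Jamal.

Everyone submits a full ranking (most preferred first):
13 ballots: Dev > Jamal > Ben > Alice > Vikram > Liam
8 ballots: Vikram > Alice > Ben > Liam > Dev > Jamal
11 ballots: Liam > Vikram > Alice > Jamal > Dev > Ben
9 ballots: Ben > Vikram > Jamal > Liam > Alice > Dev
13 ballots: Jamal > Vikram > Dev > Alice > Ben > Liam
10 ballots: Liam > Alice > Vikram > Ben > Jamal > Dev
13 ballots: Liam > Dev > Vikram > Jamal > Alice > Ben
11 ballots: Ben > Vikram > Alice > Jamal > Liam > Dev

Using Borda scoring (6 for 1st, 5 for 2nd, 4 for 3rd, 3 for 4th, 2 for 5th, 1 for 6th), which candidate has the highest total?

Dev: 13×6 + 8×2 + 11×2 + 9×1 + 13×4 + 10×1 + 13×5 + 11×1 = 263
Alice: 13×3 + 8×5 + 11×4 + 9×2 + 13×3 + 10×5 + 13×2 + 11×4 = 300
Liam: 13×1 + 8×3 + 11×6 + 9×3 + 13×1 + 10×6 + 13×6 + 11×2 = 303
Ben: 13×4 + 8×4 + 11×1 + 9×6 + 13×2 + 10×3 + 13×1 + 11×6 = 284
Vikram: 13×2 + 8×6 + 11×5 + 9×5 + 13×5 + 10×4 + 13×4 + 11×5 = 386
Jamal: 13×5 + 8×1 + 11×3 + 9×4 + 13×6 + 10×2 + 13×3 + 11×3 = 312

Vikram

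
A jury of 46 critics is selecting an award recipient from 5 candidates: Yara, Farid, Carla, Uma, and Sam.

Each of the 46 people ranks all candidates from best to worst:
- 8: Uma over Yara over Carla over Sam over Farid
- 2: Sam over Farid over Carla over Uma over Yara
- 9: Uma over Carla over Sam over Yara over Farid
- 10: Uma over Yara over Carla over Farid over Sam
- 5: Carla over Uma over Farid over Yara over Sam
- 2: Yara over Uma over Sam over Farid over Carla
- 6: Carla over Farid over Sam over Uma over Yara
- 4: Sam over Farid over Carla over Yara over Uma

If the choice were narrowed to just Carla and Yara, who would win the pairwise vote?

Carla is ranked above Yara on 26 ballots; Yara above Carla on 20.

Carla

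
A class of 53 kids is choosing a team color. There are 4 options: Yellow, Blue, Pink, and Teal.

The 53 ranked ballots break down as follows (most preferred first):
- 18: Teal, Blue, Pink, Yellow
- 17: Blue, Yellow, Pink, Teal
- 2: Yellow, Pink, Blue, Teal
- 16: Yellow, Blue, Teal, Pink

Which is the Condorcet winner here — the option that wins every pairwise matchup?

Blue

Blue vs Yellow: 35–18
Blue vs Pink: 51–2
Blue vs Teal: 35–18
Blue beats every other option.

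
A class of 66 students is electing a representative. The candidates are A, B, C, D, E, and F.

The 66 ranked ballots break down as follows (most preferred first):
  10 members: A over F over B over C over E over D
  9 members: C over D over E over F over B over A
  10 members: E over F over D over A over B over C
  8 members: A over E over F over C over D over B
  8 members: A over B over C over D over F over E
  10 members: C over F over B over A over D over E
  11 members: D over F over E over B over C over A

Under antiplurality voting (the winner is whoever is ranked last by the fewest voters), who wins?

Last-place votes: A 20, B 8, C 10, D 10, E 18, F 0.

F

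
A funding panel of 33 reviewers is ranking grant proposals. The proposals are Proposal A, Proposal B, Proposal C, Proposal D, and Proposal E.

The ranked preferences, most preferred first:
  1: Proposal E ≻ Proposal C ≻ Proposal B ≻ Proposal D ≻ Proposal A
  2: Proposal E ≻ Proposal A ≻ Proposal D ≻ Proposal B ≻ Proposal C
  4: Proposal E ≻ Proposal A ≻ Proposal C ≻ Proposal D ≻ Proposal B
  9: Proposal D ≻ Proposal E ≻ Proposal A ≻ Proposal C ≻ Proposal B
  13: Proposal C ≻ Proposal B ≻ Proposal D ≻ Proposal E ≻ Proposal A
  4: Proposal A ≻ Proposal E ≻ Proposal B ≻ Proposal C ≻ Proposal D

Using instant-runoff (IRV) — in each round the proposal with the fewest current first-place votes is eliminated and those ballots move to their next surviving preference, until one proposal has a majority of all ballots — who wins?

Proposal E

Round 1: Proposal A 4, Proposal B 0, Proposal C 13, Proposal D 9, Proposal E 7. Proposal B eliminated.
Round 2: Proposal A 4, Proposal C 13, Proposal D 9, Proposal E 7. Proposal A eliminated.
Round 3: Proposal C 13, Proposal D 9, Proposal E 11. Proposal D eliminated.
Round 4: Proposal C 13, Proposal E 20. Proposal E has a majority (≥17).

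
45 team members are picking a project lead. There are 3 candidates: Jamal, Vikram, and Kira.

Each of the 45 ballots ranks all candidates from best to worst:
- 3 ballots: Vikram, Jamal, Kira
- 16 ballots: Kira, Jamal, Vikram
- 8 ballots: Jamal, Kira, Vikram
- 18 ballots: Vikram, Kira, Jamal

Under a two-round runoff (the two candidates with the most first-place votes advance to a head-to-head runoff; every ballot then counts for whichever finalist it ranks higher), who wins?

Kira

Round 1 first-place votes: Jamal 8, Vikram 21, Kira 16. Vikram and Kira advance.
Runoff: Vikram is ranked above Kira on 21 ballots, Kira above Vikram on 24.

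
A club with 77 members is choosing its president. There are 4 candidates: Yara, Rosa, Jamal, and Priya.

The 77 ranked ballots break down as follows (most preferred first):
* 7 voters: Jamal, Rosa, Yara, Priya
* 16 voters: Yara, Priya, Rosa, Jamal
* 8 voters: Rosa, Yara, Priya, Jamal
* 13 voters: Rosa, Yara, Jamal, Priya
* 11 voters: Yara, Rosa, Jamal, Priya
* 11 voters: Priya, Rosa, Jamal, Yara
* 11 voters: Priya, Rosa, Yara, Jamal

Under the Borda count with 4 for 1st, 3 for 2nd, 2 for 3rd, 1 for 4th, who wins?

Yara: 7×2 + 16×4 + 8×3 + 13×3 + 11×4 + 11×1 + 11×2 = 218
Rosa: 7×3 + 16×2 + 8×4 + 13×4 + 11×3 + 11×3 + 11×3 = 236
Jamal: 7×4 + 16×1 + 8×1 + 13×2 + 11×2 + 11×2 + 11×1 = 133
Priya: 7×1 + 16×3 + 8×2 + 13×1 + 11×1 + 11×4 + 11×4 = 183

Rosa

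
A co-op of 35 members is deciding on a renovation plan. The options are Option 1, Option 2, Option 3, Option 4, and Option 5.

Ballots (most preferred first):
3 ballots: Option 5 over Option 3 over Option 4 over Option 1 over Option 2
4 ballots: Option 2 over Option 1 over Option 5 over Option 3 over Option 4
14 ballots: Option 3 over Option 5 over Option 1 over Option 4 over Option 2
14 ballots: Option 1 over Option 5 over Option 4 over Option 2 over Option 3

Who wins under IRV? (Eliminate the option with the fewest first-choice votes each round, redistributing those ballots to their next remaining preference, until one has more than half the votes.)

Option 1

Round 1: Option 1 14, Option 2 4, Option 3 14, Option 4 0, Option 5 3. Option 4 eliminated.
Round 2: Option 1 14, Option 2 4, Option 3 14, Option 5 3. Option 5 eliminated.
Round 3: Option 1 14, Option 2 4, Option 3 17. Option 2 eliminated.
Round 4: Option 1 18, Option 3 17. Option 1 has a majority (≥18).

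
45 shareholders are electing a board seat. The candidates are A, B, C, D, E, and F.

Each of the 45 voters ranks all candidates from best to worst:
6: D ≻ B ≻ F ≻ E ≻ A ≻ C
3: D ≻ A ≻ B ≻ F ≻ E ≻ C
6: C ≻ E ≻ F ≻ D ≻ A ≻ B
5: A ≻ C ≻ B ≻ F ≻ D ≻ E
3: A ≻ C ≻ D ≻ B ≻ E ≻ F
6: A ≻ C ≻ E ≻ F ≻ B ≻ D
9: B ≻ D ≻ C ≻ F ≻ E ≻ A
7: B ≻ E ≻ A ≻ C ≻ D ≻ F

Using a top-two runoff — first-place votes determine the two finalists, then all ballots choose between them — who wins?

Round 1 first-place votes: A 14, B 16, C 6, D 9, E 0, F 0. B and A advance.
Runoff: B is ranked above A on 22 ballots, A above B on 23.

A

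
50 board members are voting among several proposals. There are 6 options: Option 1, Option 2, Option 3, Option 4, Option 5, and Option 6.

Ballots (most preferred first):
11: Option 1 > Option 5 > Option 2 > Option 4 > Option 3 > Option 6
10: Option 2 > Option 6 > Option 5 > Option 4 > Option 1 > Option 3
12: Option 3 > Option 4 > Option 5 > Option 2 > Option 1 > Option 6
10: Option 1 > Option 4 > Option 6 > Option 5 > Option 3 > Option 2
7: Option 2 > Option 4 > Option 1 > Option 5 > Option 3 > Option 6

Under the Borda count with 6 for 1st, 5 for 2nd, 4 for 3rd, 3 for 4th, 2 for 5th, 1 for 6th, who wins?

Option 4

Option 1: 11×6 + 10×2 + 12×2 + 10×6 + 7×4 = 198
Option 2: 11×4 + 10×6 + 12×3 + 10×1 + 7×6 = 192
Option 3: 11×2 + 10×1 + 12×6 + 10×2 + 7×2 = 138
Option 4: 11×3 + 10×3 + 12×5 + 10×5 + 7×5 = 208
Option 5: 11×5 + 10×4 + 12×4 + 10×3 + 7×3 = 194
Option 6: 11×1 + 10×5 + 12×1 + 10×4 + 7×1 = 120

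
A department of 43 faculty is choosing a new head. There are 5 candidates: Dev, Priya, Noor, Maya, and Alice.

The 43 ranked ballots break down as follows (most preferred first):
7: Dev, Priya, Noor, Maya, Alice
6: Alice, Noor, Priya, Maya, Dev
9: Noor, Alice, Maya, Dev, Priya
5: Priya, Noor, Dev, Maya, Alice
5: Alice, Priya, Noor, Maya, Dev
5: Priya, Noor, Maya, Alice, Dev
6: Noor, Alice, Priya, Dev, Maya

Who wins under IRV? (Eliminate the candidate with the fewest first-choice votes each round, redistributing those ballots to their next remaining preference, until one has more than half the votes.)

Round 1: Dev 7, Priya 10, Noor 15, Maya 0, Alice 11. Maya eliminated.
Round 2: Dev 7, Priya 10, Noor 15, Alice 11. Dev eliminated.
Round 3: Priya 17, Noor 15, Alice 11. Alice eliminated.
Round 4: Priya 22, Noor 21. Priya has a majority (≥22).

Priya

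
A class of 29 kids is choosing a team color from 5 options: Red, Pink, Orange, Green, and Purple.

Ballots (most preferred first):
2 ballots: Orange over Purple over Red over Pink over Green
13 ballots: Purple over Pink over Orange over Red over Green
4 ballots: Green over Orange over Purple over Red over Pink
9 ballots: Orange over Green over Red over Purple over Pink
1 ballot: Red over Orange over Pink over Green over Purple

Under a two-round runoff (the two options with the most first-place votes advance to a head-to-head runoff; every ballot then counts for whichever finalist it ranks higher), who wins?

Orange

Round 1 first-place votes: Red 1, Pink 0, Orange 11, Green 4, Purple 13. Purple and Orange advance.
Runoff: Purple is ranked above Orange on 13 ballots, Orange above Purple on 16.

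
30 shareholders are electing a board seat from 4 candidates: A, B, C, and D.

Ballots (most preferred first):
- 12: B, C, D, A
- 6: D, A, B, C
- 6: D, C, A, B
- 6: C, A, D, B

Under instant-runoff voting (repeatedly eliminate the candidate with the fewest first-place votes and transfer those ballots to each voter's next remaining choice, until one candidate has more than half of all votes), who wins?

Round 1: A 0, B 12, C 6, D 12. A eliminated.
Round 2: B 12, C 6, D 12. C eliminated.
Round 3: B 12, D 18. D has a majority (≥16).

D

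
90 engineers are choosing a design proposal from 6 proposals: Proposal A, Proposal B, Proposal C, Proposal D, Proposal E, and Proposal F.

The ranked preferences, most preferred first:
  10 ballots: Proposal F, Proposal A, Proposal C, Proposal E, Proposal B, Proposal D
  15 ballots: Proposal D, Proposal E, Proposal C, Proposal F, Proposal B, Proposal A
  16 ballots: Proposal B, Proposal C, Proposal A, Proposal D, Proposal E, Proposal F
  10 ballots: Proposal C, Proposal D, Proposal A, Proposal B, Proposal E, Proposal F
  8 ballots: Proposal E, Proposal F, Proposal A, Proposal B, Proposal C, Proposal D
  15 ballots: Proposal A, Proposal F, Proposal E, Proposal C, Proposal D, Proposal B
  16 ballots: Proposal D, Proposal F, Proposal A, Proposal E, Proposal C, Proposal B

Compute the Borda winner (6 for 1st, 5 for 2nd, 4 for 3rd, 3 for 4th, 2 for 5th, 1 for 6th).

Proposal A: 10×5 + 15×1 + 16×4 + 10×4 + 8×4 + 15×6 + 16×4 = 355
Proposal B: 10×2 + 15×2 + 16×6 + 10×3 + 8×3 + 15×1 + 16×1 = 231
Proposal C: 10×4 + 15×4 + 16×5 + 10×6 + 8×2 + 15×3 + 16×2 = 333
Proposal D: 10×1 + 15×6 + 16×3 + 10×5 + 8×1 + 15×2 + 16×6 = 332
Proposal E: 10×3 + 15×5 + 16×2 + 10×2 + 8×6 + 15×4 + 16×3 = 313
Proposal F: 10×6 + 15×3 + 16×1 + 10×1 + 8×5 + 15×5 + 16×5 = 326

Proposal A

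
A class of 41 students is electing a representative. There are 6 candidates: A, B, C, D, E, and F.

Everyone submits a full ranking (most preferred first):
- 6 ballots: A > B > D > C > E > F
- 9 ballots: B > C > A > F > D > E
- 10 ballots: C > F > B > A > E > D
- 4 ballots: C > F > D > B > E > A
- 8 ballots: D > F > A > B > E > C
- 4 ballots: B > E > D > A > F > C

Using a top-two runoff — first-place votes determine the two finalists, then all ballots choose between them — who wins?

B

Round 1 first-place votes: A 6, B 13, C 14, D 8, E 0, F 0. C and B advance.
Runoff: C is ranked above B on 14 ballots, B above C on 27.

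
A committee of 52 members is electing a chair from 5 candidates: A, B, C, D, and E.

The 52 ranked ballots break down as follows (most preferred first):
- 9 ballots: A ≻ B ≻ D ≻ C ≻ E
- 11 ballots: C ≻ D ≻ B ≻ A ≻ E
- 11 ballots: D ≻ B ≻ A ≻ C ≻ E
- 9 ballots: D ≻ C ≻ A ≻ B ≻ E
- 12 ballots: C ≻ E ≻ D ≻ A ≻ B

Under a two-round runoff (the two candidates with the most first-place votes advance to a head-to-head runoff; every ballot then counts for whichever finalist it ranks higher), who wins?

D

Round 1 first-place votes: A 9, B 0, C 23, D 20, E 0. C and D advance.
Runoff: C is ranked above D on 23 ballots, D above C on 29.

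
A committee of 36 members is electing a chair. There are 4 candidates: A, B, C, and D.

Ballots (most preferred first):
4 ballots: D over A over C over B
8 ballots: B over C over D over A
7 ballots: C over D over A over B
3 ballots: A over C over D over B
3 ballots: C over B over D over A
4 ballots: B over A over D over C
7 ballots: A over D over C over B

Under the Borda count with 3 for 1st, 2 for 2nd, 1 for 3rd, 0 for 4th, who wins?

C

A: 4×2 + 8×0 + 7×1 + 3×3 + 3×0 + 4×2 + 7×3 = 53
B: 4×0 + 8×3 + 7×0 + 3×0 + 3×2 + 4×3 + 7×0 = 42
C: 4×1 + 8×2 + 7×3 + 3×2 + 3×3 + 4×0 + 7×1 = 63
D: 4×3 + 8×1 + 7×2 + 3×1 + 3×1 + 4×1 + 7×2 = 58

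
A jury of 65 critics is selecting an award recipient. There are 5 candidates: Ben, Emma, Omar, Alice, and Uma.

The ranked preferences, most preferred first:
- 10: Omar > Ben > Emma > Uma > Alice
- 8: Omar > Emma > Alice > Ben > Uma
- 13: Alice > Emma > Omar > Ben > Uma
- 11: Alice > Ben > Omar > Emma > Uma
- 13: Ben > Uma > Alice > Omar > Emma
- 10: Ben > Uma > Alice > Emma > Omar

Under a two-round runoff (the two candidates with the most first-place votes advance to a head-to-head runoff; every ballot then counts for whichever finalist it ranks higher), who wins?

Round 1 first-place votes: Ben 23, Emma 0, Omar 18, Alice 24, Uma 0. Alice and Ben advance.
Runoff: Alice is ranked above Ben on 32 ballots, Ben above Alice on 33.

Ben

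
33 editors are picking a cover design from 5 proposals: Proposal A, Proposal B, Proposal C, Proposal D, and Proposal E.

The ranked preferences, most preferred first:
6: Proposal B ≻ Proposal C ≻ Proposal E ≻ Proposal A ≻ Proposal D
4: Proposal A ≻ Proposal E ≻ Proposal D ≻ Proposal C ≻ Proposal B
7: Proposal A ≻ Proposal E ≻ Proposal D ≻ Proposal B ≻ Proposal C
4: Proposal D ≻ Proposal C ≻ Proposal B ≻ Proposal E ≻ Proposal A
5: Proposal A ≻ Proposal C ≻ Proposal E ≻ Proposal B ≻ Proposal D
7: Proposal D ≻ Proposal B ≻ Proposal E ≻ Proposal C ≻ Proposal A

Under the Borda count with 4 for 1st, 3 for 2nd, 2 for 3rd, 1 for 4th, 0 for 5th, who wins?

Proposal E

Proposal A: 6×1 + 4×4 + 7×4 + 4×0 + 5×4 + 7×0 = 70
Proposal B: 6×4 + 4×0 + 7×1 + 4×2 + 5×1 + 7×3 = 65
Proposal C: 6×3 + 4×1 + 7×0 + 4×3 + 5×3 + 7×1 = 56
Proposal D: 6×0 + 4×2 + 7×2 + 4×4 + 5×0 + 7×4 = 66
Proposal E: 6×2 + 4×3 + 7×3 + 4×1 + 5×2 + 7×2 = 73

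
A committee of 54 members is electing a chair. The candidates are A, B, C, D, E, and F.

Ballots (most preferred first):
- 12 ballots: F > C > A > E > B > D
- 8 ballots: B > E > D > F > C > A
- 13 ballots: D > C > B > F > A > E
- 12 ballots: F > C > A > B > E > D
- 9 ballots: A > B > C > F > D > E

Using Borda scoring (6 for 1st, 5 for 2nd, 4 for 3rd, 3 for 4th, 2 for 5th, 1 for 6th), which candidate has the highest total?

C

A: 12×4 + 8×1 + 13×2 + 12×4 + 9×6 = 184
B: 12×2 + 8×6 + 13×4 + 12×3 + 9×5 = 205
C: 12×5 + 8×2 + 13×5 + 12×5 + 9×4 = 237
D: 12×1 + 8×4 + 13×6 + 12×1 + 9×2 = 152
E: 12×3 + 8×5 + 13×1 + 12×2 + 9×1 = 122
F: 12×6 + 8×3 + 13×3 + 12×6 + 9×3 = 234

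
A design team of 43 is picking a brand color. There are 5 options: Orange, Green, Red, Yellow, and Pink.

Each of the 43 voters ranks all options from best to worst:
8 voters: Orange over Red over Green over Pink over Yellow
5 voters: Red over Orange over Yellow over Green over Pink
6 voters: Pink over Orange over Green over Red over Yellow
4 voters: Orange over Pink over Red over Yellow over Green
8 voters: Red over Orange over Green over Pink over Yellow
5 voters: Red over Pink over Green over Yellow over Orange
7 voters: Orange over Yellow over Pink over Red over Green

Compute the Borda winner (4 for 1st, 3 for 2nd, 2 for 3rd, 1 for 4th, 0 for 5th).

Orange: 8×4 + 5×3 + 6×3 + 4×4 + 8×3 + 5×0 + 7×4 = 133
Green: 8×2 + 5×1 + 6×2 + 4×0 + 8×2 + 5×2 + 7×0 = 59
Red: 8×3 + 5×4 + 6×1 + 4×2 + 8×4 + 5×4 + 7×1 = 117
Yellow: 8×0 + 5×2 + 6×0 + 4×1 + 8×0 + 5×1 + 7×3 = 40
Pink: 8×1 + 5×0 + 6×4 + 4×3 + 8×1 + 5×3 + 7×2 = 81

Orange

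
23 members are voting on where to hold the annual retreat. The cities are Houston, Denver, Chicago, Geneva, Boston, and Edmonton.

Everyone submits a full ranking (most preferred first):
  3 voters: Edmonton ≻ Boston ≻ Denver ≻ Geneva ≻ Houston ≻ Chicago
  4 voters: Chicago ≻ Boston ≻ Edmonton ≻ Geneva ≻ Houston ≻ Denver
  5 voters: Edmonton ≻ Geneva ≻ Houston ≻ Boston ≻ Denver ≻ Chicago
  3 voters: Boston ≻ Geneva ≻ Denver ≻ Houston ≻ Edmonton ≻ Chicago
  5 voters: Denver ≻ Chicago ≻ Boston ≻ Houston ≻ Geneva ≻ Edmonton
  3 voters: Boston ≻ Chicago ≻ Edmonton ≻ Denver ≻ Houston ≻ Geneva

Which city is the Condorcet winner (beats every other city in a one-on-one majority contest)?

Boston

Boston vs Houston: 18–5
Boston vs Denver: 18–5
Boston vs Chicago: 14–9
Boston vs Geneva: 18–5
Boston vs Edmonton: 15–8
Boston beats every other city.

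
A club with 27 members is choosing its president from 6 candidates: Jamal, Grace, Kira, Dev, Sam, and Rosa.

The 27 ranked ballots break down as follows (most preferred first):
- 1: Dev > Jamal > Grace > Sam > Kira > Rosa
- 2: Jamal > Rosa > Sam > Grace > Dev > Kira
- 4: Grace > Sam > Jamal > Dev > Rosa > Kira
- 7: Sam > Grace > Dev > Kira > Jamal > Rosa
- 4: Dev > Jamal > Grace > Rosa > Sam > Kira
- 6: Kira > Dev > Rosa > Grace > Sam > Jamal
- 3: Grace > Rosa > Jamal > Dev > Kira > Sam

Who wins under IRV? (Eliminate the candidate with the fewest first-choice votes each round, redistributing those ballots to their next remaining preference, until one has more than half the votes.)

Grace

Round 1: Jamal 2, Grace 7, Kira 6, Dev 5, Sam 7, Rosa 0. Rosa eliminated.
Round 2: Jamal 2, Grace 7, Kira 6, Dev 5, Sam 7. Jamal eliminated.
Round 3: Grace 7, Kira 6, Dev 5, Sam 9. Dev eliminated.
Round 4: Grace 12, Kira 6, Sam 9. Kira eliminated.
Round 5: Grace 18, Sam 9. Grace has a majority (≥14).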